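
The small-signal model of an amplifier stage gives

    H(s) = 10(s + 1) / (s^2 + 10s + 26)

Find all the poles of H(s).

The poles are the roots of the denominator s^2 + 10s + 26 = 0.
Using the quadratic formula: s = (-10 ± √(-4))/2 = -5 ± 1j.

s = -5 + j, -5 - j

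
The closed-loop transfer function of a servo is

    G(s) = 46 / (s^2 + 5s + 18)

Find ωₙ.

ωₙ ≈ 4.243 rad/s

Compare the denominator to the standard form s^2 + 2ζωₙs + ωₙ².
ωₙ² = 18, so ωₙ = √18 ≈ 4.243 rad/s.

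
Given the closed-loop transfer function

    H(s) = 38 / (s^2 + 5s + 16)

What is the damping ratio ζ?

Compare the denominator to the standard form s^2 + 2ζωₙs + ωₙ².
ωₙ² = 16, so ωₙ = 4 rad/s.
2ζωₙ = 5, so ζ = 5/(2·4) = 0.625.
With ζ = 0.625 the response is underdamped.

ζ = 0.625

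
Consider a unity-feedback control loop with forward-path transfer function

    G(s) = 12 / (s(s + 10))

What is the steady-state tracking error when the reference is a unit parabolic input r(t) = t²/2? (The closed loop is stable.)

e_ss = ∞

G(s) has one pole at the origin.
This is a Type 1 system; Ka = lim_{s→0} s^2·G(s) = 0, so the steady-state error for a parabola input is infinite.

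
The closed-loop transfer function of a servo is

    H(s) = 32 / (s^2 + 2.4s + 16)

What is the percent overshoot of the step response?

Comparing s^2 + 2.4s + 16 to s^2 + 2ζωₙs + ωₙ²: ωₙ = 4 rad/s and ζ = 2.4/(2·4) = 0.3.
%OS = 100·exp(−πζ/√(1−ζ²)) = 100·exp(−π·0.3/√(1−0.3²)) ≈ 37.2%.

%OS ≈ 37.2%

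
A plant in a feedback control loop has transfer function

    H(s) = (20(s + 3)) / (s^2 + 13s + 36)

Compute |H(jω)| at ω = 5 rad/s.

Substitute s = j5: numerator = 60 + j100, denominator = 11 + j65.
|H(j5)| = |60 + j100| / |11 + j65| = 116.62 / 65.924 ≈ 1.769.

|H(j5)| ≈ 1.769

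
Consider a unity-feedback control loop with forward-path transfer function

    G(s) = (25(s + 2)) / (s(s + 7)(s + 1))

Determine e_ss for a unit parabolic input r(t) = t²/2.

G(s) has one pole at the origin.
This is a Type 1 system; Ka = lim_{s→0} s^2·G(s) = 0, so the steady-state error for a parabola input is infinite.

e_ss = ∞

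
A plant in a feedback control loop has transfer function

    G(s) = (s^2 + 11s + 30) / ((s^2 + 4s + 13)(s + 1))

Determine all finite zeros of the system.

Set the numerator to zero: s^2 + 11s + 30 = 0.
Factoring: (s + 5)(s + 6) = 0.

s = -5, -6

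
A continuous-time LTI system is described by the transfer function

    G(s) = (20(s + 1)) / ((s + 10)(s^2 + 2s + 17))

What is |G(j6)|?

Substitute s = j6: numerator = 20 + j120, denominator = -262 + j6.
|G(j6)| = |20 + j120| / |-262 + j6| = 121.66 / 262.07 ≈ 0.4642.

|G(j6)| ≈ 0.4642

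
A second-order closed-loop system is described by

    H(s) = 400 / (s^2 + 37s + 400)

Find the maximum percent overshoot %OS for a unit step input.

%OS ≈ 0.0477%

Comparing s^2 + 37s + 400 to s^2 + 2ζωₙs + ωₙ²: ωₙ = 20 rad/s and ζ = 37/(2·20) = 0.925.
%OS = 100·exp(−πζ/√(1−ζ²)) = 100·exp(−π·0.925/√(1−0.925²)) ≈ 0.0477%.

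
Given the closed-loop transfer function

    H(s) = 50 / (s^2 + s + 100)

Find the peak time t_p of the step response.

t_p ≈ 0.3146 s

Comparing s^2 + s + 100 to s^2 + 2ζωₙs + ωₙ²: ωₙ = 10 rad/s and ζ = 1/(2·10) = 0.05.
ζωₙ = 1/2 = 0.5, so ω_d = ωₙ√(1−ζ²) = √(ωₙ² − (ζωₙ)²) = √(100 − 0.5²) = √99.75 ≈ 9.987 rad/s.
t_p = π/ω_d = π/9.987 ≈ 0.3146 s.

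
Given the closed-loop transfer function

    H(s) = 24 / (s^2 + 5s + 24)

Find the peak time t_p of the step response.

Comparing s^2 + 5s + 24 to s^2 + 2ζωₙs + ωₙ²: ωₙ = √24 ≈ 4.899 rad/s and ζ = 5/(2·√24) ≈ 0.5103.
ζωₙ = 5/2 = 2.5, so ω_d = ωₙ√(1−ζ²) = √(ωₙ² − (ζωₙ)²) = √(24 − 2.5²) = √17.75 ≈ 4.213 rad/s.
t_p = π/ω_d = π/4.213 ≈ 0.7457 s.

t_p ≈ 0.7457 s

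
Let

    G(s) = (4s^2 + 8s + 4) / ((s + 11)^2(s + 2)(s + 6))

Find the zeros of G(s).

s = -1, -1

Set the numerator to zero: 4s^2 + 8s + 4 = 0, i.e. 4·(s^2 + 2s + 1) = 0.
Factoring: (s + 1)^2 = 0.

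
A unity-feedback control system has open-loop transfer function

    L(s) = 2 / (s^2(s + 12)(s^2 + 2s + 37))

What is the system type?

Type 2

The denominator has 2 factors of s at the origin (free integrators), so this is a Type 2 system.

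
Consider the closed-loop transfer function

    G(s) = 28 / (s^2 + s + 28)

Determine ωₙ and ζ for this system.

Compare the denominator to the standard form s^2 + 2ζωₙs + ωₙ².
ωₙ² = 28, so ωₙ = √28 ≈ 5.292 rad/s.
2ζωₙ = 1, so ζ = 1/(2·√28) ≈ 0.09449.
With ζ = 0.09449 the response is underdamped.

ωₙ ≈ 5.292 rad/s, ζ ≈ 0.09449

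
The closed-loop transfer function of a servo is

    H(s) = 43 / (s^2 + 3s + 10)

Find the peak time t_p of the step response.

Comparing s^2 + 3s + 10 to s^2 + 2ζωₙs + ωₙ²: ωₙ = √10 ≈ 3.162 rad/s and ζ = 3/(2·√10) ≈ 0.4743.
ζωₙ = 3/2 = 1.5, so ω_d = ωₙ√(1−ζ²) = √(ωₙ² − (ζωₙ)²) = √(10 − 1.5²) = √7.75 ≈ 2.784 rad/s.
t_p = π/ω_d = π/2.784 ≈ 1.128 s.

t_p ≈ 1.128 s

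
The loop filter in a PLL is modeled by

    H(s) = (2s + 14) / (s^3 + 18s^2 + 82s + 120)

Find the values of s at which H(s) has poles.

The poles are the roots of the denominator s^3 + 18s^2 + 82s + 120 = 0.
Trying s = -12: the polynomial evaluates to 0, so (s + 12) is a factor.
Dividing out leaves s^2 + 6s + 10 = 0.
The quadratic formula then gives s = -3 ± 1j.

s = -3 ± j, -12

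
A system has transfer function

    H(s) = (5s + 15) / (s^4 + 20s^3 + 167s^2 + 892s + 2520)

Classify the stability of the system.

The denominator s^4 + 20s^3 + 167s^2 + 892s + 2520 factors as (s^2 + 4s + 40)(s + 7)(s + 9), giving poles at s = -2 + 6j, -2 - 6j, -7, -9.
Since all poles lie strictly in the left half-plane, the system is stable.

stable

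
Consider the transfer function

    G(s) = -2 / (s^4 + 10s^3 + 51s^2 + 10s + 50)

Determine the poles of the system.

The poles are the roots of the denominator s^4 + 10s^3 + 51s^2 + 10s + 50 = 0.
No real roots exist; factor into two real quadratics: (s^2 + 1)(s^2 + 10s + 50) = 0.
Each quadratic gives a conjugate pair via the quadratic formula.

s = ±j, -5 ± 5j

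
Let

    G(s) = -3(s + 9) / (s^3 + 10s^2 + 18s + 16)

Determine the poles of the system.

s = -8, -1 + j, -1 - j

The poles are the roots of the denominator s^3 + 10s^2 + 18s + 16 = 0.
Trying s = -8: the polynomial evaluates to 0, so (s + 8) is a factor.
Dividing out leaves s^2 + 2s + 2 = 0.
The quadratic formula then gives s = -1 ± 1j.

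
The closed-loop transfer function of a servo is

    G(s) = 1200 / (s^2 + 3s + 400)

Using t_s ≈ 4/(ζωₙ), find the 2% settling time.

Comparing s^2 + 3s + 400 to s^2 + 2ζωₙs + ωₙ²: ωₙ = 20 rad/s and ζ = 3/(2·20) = 0.075.
ζωₙ = 3/2 = 1.5, so t_s ≈ 4/(ζωₙ) = 4/1.5 ≈ 2.667 s.

t_s ≈ 2.667 s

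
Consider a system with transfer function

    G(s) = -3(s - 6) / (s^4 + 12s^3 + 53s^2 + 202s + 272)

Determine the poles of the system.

s = -8, -2, -1 + 4j, -1 - 4j

The poles are the roots of the denominator s^4 + 12s^3 + 53s^2 + 202s + 272 = 0.
Trying s = -8: the polynomial evaluates to 0, so (s + 8) is a factor.
Dividing out leaves s^3 + 4s^2 + 21s + 34 = 0.
This factors further as (s + 2)(s^2 + 2s + 17) = 0.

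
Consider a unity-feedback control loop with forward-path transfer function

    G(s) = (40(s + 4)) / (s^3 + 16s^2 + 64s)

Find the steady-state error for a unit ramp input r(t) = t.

G(s) has one pole at the origin.
This is a Type 1 system. Kv = lim_{s→0} s·G(s) = 160/64 = 5/2.
e_ss = 1/Kv = 1/(5/2) = 2/5 ≈ 0.4000.

e_ss = 0.4000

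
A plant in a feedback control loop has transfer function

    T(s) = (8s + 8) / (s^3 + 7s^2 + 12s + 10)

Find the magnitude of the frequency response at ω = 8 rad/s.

Substitute s = j8: numerator = 8 + j64, denominator = -438 - j416.
|T(j8)| = |8 + j64| / |-438 - j416| = 64.498 / 604.07 ≈ 0.1068.

|T(j8)| ≈ 0.1068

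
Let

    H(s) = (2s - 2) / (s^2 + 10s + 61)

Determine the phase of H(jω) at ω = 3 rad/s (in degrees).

At s = j3: numerator = -2 + j6, denominator = 52 + j30.
∠H = ∠num − ∠den = 108.43° − (29.982°) = 78.45°.

∠H(j3) ≈ 78.45°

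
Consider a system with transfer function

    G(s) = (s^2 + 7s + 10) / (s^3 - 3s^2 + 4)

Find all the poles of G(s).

The poles are the roots of the denominator s^3 - 3s^2 + 4 = 0.
Trying s = 2: the polynomial evaluates to 0, so (s - 2) is a factor.
Dividing out leaves s^2 - s - 2 = 0.
Factoring the quadratic: (s + 1)(s - 2) = 0.

s = 2, -1, 2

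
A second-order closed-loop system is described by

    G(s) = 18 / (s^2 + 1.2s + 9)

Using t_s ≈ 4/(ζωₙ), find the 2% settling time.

t_s ≈ 6.667 s

Comparing s^2 + 1.2s + 9 to s^2 + 2ζωₙs + ωₙ²: ωₙ = 3 rad/s and ζ = 1.2/(2·3) = 0.2.
ζωₙ = 1.2/2 = 0.6, so t_s ≈ 4/(ζωₙ) = 4/0.6 ≈ 6.667 s.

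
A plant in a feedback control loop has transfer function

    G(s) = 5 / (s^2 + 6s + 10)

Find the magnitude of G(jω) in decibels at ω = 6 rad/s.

|G(j6)|_dB ≈ -19.0 dB

Substitute s = j6: numerator = 5, denominator = -26 + j36.
|G(j6)| = |5| / |-26 + j36| = 5 / 44.407 ≈ 0.1126.
In decibels: 20·log₁₀(0.1126) ≈ -19.0 dB.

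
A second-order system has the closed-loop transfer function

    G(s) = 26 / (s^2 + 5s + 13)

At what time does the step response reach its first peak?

Comparing s^2 + 5s + 13 to s^2 + 2ζωₙs + ωₙ²: ωₙ = √13 ≈ 3.606 rad/s and ζ = 5/(2·√13) ≈ 0.6934.
ζωₙ = 5/2 = 2.5, so ω_d = ωₙ√(1−ζ²) = √(ωₙ² − (ζωₙ)²) = √(13 − 2.5²) = √6.75 ≈ 2.598 rad/s.
t_p = π/ω_d = π/2.598 ≈ 1.209 s.

t_p ≈ 1.209 s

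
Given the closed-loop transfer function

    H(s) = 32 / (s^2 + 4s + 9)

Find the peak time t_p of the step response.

t_p ≈ 1.405 s

Comparing s^2 + 4s + 9 to s^2 + 2ζωₙs + ωₙ²: ωₙ = 3 rad/s and ζ = 4/(2·3) ≈ 0.6667.
ζωₙ = 4/2 = 2, so ω_d = ωₙ√(1−ζ²) = √(ωₙ² − (ζωₙ)²) = √(9 − 2²) = √5 ≈ 2.236 rad/s.
t_p = π/ω_d = π/2.236 ≈ 1.405 s.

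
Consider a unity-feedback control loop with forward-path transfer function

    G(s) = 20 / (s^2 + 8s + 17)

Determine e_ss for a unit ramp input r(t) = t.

e_ss = ∞

G(s) has no poles at the origin.
This is a Type 0 system; Kv = lim_{s→0} s·G(s) = 0, so the steady-state error for a ramp input is infinite.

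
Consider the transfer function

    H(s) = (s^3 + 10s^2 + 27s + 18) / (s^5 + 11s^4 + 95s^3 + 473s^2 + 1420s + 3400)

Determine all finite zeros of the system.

s = -1, -3, -6

Set the numerator to zero: s^3 + 10s^2 + 27s + 18 = 0.
Factoring: (s + 1)(s + 3)(s + 6) = 0.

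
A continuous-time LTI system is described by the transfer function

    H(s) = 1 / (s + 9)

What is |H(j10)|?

|H(j10)| ≈ 0.07433

Substitute s = j10: numerator = 1, denominator = 9 + j10.
|H(j10)| = |1| / |9 + j10| = 1 / 13.454 ≈ 0.07433.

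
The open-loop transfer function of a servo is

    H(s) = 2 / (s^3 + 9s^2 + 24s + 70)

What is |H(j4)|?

|H(j4)| ≈ 0.02481

Substitute s = j4: numerator = 2, denominator = -74 + j32.
|H(j4)| = |2| / |-74 + j32| = 2 / 80.623 ≈ 0.02481.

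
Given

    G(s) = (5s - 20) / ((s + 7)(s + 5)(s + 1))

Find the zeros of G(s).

Set the numerator to zero: 5s - 20 = 0, i.e. 5·(s - 4) = 0.
So s = 4.

s = 4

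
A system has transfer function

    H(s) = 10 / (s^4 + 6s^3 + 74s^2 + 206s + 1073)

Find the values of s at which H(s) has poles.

The poles are the roots of the denominator s^4 + 6s^3 + 74s^2 + 206s + 1073 = 0.
No real roots exist; factor into two real quadratics: (s^2 + 4s + 29)(s^2 + 2s + 37) = 0.
Each quadratic gives a conjugate pair via the quadratic formula.

s = -2 + 5j, -2 - 5j, -1 + 6j, -1 - 6j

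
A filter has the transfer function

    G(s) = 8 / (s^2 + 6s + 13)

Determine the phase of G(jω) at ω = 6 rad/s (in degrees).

∠G(j6) ≈ -122.6°

At s = j6: numerator = 8, denominator = -23 + j36.
∠G = ∠num − ∠den = 0° − (122.57°) = -122.6°.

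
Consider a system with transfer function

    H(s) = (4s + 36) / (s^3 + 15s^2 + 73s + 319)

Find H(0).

Set s = 0: H(0) = (36) / (319) = 36/319.

H(0) = 36/319 ≈ 0.1129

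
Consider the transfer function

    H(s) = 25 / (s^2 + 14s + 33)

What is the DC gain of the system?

Set s = 0: H(0) = (25) / (33) = 25/33.

H(0) = 25/33 ≈ 0.7576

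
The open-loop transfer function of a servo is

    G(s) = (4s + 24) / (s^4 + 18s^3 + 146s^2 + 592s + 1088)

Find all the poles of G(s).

s = -5 + 3j, -5 - 3j, -4 + 4j, -4 - 4j

The poles are the roots of the denominator s^4 + 18s^3 + 146s^2 + 592s + 1088 = 0.
No real roots exist; factor into two real quadratics: (s^2 + 10s + 34)(s^2 + 8s + 32) = 0.
Each quadratic gives a conjugate pair via the quadratic formula.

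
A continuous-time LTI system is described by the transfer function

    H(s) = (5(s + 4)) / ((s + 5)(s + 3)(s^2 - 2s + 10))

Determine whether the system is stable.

The poles can be read from the denominator factors: s = -5, -3, 1 + 3j, 1 - 3j.
Since the pole(s) at s = 1 ± 3j lie in the right half-plane, the system is unstable.

unstable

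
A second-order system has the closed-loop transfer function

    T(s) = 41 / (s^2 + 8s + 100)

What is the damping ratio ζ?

Compare the denominator to the standard form s^2 + 2ζωₙs + ωₙ².
ωₙ² = 100, so ωₙ = 10 rad/s.
2ζωₙ = 8, so ζ = 8/(2·10) = 0.4.
With ζ = 0.4 the response is underdamped.

ζ = 0.4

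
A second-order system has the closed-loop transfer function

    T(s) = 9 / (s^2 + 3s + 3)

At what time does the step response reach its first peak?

t_p ≈ 3.628 s

Comparing s^2 + 3s + 3 to s^2 + 2ζωₙs + ωₙ²: ωₙ = √3 ≈ 1.732 rad/s and ζ = 3/(2·√3) ≈ 0.8660.
ζωₙ = 3/2 = 1.5, so ω_d = ωₙ√(1−ζ²) = √(ωₙ² − (ζωₙ)²) = √(3 − 1.5²) = √0.75 ≈ 0.8660 rad/s.
t_p = π/ω_d = π/0.8660 ≈ 3.628 s.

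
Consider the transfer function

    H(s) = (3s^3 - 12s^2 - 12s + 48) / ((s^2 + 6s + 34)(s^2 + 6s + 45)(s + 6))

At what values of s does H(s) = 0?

s = 2, 4, -2

Set the numerator to zero: 3s^3 - 12s^2 - 12s + 48 = 0, i.e. 3·(s^3 - 4s^2 - 4s + 16) = 0.
Factoring: (s - 2)(s - 4)(s + 2) = 0.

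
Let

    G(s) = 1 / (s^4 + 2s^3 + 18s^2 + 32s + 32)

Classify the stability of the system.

The denominator s^4 + 2s^3 + 18s^2 + 32s + 32 factors as (s^2 + 16)(s^2 + 2s + 2), giving poles at s = 4j, -4j, -1 + j, -1 - j.
Since the simple pole(s) at s = ±4j lie on the jω-axis with none in the right half-plane, the system is marginally stable.

marginally stable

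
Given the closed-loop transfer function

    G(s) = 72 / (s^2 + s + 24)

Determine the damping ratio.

ζ ≈ 0.1021

Compare the denominator to the standard form s^2 + 2ζωₙs + ωₙ².
ωₙ² = 24, so ωₙ = √24 ≈ 4.899 rad/s.
2ζωₙ = 1, so ζ = 1/(2·√24) ≈ 0.1021.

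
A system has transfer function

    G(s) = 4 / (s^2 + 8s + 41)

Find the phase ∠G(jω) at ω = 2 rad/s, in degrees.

At s = j2: numerator = 4, denominator = 37 + j16.
∠G = ∠num − ∠den = 0° − (23.385°) = -23.39°.

∠G(j2) ≈ -23.39°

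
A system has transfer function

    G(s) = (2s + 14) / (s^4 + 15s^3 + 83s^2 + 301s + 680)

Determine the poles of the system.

s = -8, -1 + 4j, -1 - 4j, -5

The poles are the roots of the denominator s^4 + 15s^3 + 83s^2 + 301s + 680 = 0.
Trying s = -8: the polynomial evaluates to 0, so (s + 8) is a factor.
Dividing out leaves s^3 + 7s^2 + 27s + 85 = 0.
This factors further as (s^2 + 2s + 17)(s + 5) = 0.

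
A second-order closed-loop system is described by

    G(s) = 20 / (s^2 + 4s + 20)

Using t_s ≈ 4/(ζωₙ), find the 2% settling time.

Comparing s^2 + 4s + 20 to s^2 + 2ζωₙs + ωₙ²: ωₙ = √20 ≈ 4.472 rad/s and ζ = 4/(2·√20) ≈ 0.4472.
ζωₙ = 4/2 = 2, so t_s ≈ 4/(ζωₙ) = 4/2 = 2 s.

t_s ≈ 2 s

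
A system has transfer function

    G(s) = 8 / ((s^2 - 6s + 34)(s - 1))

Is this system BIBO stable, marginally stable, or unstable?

The poles can be read from the denominator factors: s = 3 ± 5j, 1.
Since the pole(s) at s = 3 + 5j, 3 - 5j, 1 lie in the right half-plane, the system is unstable.

unstable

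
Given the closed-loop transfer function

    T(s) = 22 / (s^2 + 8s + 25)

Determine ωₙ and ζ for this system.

ωₙ = 5 rad/s, ζ = 0.8

Compare the denominator to the standard form s^2 + 2ζωₙs + ωₙ².
ωₙ² = 25, so ωₙ = 5 rad/s.
2ζωₙ = 8, so ζ = 8/(2·5) = 0.8.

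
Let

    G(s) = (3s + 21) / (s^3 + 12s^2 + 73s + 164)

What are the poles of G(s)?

The poles are the roots of the denominator s^3 + 12s^2 + 73s + 164 = 0.
Trying s = -4: the polynomial evaluates to 0, so (s + 4) is a factor.
Dividing out leaves s^2 + 8s + 41 = 0.
The quadratic formula then gives s = -4 ± 5j.

s = -4 + 5j, -4 - 5j, -4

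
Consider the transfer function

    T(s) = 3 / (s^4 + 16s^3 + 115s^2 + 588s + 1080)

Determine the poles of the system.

The poles are the roots of the denominator s^4 + 16s^3 + 115s^2 + 588s + 1080 = 0.
Trying s = -3: the polynomial evaluates to 0, so (s + 3) is a factor.
Dividing out leaves s^3 + 13s^2 + 76s + 360 = 0.
This factors further as (s^2 + 4s + 40)(s + 9) = 0.

s = -2 + 6j, -2 - 6j, -3, -9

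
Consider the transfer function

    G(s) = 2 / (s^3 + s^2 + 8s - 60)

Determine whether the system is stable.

unstable

The denominator s^3 + s^2 + 8s - 60 factors as (s^2 + 4s + 20)(s - 3), giving poles at s = -2 ± 4j, 3.
Since the pole(s) at s = 3 lie in the right half-plane, the system is unstable.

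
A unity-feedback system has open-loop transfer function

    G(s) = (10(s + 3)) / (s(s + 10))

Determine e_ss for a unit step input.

G(s) has one pole at the origin.
This is a Type 1 system; for a step input the steady-state error is zero.

e_ss = 0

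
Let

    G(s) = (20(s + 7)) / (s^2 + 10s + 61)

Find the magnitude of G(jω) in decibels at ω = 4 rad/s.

|G(j4)|_dB ≈ 8.56 dB

Substitute s = j4: numerator = 140 + j80, denominator = 45 + j40.
|G(j4)| = |140 + j80| / |45 + j40| = 161.25 / 60.208 ≈ 2.678.
In decibels: 20·log₁₀(2.678) ≈ 8.56 dB.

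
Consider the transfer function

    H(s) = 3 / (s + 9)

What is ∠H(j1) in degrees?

∠H(j1) ≈ -6.340°

At s = j1: numerator = 3, denominator = 9 + j1.
∠H = ∠num − ∠den = 0° − (6.3402°) = -6.340°.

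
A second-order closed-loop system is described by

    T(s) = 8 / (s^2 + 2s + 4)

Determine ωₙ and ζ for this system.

Compare the denominator to the standard form s^2 + 2ζωₙs + ωₙ².
ωₙ² = 4, so ωₙ = 2 rad/s.
2ζωₙ = 2, so ζ = 2/(2·2) = 0.5.
With ζ = 0.5 the response is underdamped.

ωₙ = 2 rad/s, ζ = 0.5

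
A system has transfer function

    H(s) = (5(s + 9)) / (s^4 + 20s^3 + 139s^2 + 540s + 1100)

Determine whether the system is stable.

stable

The denominator s^4 + 20s^3 + 139s^2 + 540s + 1100 factors as (s + 11)(s^2 + 4s + 20)(s + 5), giving poles at s = -11, -2 + 4j, -2 - 4j, -5.
Since all poles lie strictly in the left half-plane, the system is stable.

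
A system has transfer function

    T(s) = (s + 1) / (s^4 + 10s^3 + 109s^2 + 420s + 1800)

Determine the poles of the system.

s = -2 + 6j, -2 - 6j, -3 + 6j, -3 - 6j

The poles are the roots of the denominator s^4 + 10s^3 + 109s^2 + 420s + 1800 = 0.
No real roots exist; factor into two real quadratics: (s^2 + 4s + 40)(s^2 + 6s + 45) = 0.
Each quadratic gives a conjugate pair via the quadratic formula.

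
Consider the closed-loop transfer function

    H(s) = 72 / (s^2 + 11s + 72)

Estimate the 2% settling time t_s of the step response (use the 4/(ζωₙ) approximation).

Comparing s^2 + 11s + 72 to s^2 + 2ζωₙs + ωₙ²: ωₙ = √72 ≈ 8.485 rad/s and ζ = 11/(2·√72) ≈ 0.6482.
ζωₙ = 11/2 = 5.5, so t_s ≈ 4/(ζωₙ) = 4/5.5 ≈ 0.7273 s.

t_s ≈ 0.7273 s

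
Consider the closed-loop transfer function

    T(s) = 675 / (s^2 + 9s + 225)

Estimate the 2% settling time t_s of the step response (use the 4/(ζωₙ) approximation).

t_s ≈ 0.8889 s

Comparing s^2 + 9s + 225 to s^2 + 2ζωₙs + ωₙ²: ωₙ = 15 rad/s and ζ = 9/(2·15) = 0.3.
ζωₙ = 9/2 = 4.5, so t_s ≈ 4/(ζωₙ) = 4/4.5 ≈ 0.8889 s.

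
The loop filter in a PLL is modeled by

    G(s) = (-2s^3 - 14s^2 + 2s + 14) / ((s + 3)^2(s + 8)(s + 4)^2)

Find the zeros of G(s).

Set the numerator to zero: -2s^3 - 14s^2 + 2s + 14 = 0, i.e. -2·(s^3 + 7s^2 - s - 7) = 0.
Factoring: (s + 7)(s + 1)(s - 1) = 0.

s = -7, -1, 1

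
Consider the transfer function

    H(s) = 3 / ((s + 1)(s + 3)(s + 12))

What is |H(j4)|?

Substitute s = j4: numerator = 3, denominator = -220 + j140.
|H(j4)| = |3| / |-220 + j140| = 3 / 260.77 ≈ 0.01150.

|H(j4)| ≈ 0.01150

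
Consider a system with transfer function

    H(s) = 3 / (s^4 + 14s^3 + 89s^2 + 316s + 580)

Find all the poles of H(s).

s = -5 ± 2j, -2 ± 4j

The poles are the roots of the denominator s^4 + 14s^3 + 89s^2 + 316s + 580 = 0.
No real roots exist; factor into two real quadratics: (s^2 + 10s + 29)(s^2 + 4s + 20) = 0.
Each quadratic gives a conjugate pair via the quadratic formula.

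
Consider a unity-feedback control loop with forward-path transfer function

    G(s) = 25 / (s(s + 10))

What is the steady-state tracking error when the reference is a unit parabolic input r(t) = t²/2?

e_ss = ∞

G(s) has one pole at the origin.
This is a Type 1 system; Ka = lim_{s→0} s^2·G(s) = 0, so the steady-state error for a parabola input is infinite.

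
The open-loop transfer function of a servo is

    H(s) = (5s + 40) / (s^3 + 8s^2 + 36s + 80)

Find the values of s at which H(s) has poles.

The poles are the roots of the denominator s^3 + 8s^2 + 36s + 80 = 0.
Trying s = -4: the polynomial evaluates to 0, so (s + 4) is a factor.
Dividing out leaves s^2 + 4s + 20 = 0.
The quadratic formula then gives s = -2 ± 4j.

s = -2 ± 4j, -4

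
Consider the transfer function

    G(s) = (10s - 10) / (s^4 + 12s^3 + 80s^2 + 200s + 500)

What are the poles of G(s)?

s = -1 ± 3j, -5 ± 5j

The poles are the roots of the denominator s^4 + 12s^3 + 80s^2 + 200s + 500 = 0.
No real roots exist; factor into two real quadratics: (s^2 + 2s + 10)(s^2 + 10s + 50) = 0.
Each quadratic gives a conjugate pair via the quadratic formula.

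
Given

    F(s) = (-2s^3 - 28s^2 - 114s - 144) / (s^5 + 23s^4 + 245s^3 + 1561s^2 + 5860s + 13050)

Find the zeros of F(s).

Set the numerator to zero: -2s^3 - 28s^2 - 114s - 144 = 0, i.e. -2·(s^3 + 14s^2 + 57s + 72) = 0.
Factoring: (s + 3)^2(s + 8) = 0.

s = -3, -8, -3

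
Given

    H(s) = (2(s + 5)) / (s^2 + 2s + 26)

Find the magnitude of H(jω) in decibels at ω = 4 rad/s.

|H(j4)|_dB ≈ 0 dB

Substitute s = j4: numerator = 10 + j8, denominator = 10 + j8.
|H(j4)| = |10 + j8| / |10 + j8| = 12.806 / 12.806 = 1.
In decibels: 20·log₁₀(1) ≈ 0 dB.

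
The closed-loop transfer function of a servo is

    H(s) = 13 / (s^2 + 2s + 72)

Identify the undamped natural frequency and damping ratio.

ωₙ ≈ 8.485 rad/s, ζ ≈ 0.1179

Compare the denominator to the standard form s^2 + 2ζωₙs + ωₙ².
ωₙ² = 72, so ωₙ = √72 ≈ 8.485 rad/s.
2ζωₙ = 2, so ζ = 2/(2·√72) ≈ 0.1179.
With ζ = 0.1179 the response is underdamped.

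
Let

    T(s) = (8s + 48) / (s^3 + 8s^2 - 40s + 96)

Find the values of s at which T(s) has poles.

s = 2 ± 2j, -12

The poles are the roots of the denominator s^3 + 8s^2 - 40s + 96 = 0.
Trying s = -12: the polynomial evaluates to 0, so (s + 12) is a factor.
Dividing out leaves s^2 - 4s + 8 = 0.
The quadratic formula then gives s = 2 ± 2j.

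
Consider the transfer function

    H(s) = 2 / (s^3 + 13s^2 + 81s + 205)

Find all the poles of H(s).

s = -4 + 5j, -4 - 5j, -5

The poles are the roots of the denominator s^3 + 13s^2 + 81s + 205 = 0.
Trying s = -5: the polynomial evaluates to 0, so (s + 5) is a factor.
Dividing out leaves s^2 + 8s + 41 = 0.
The quadratic formula then gives s = -4 ± 5j.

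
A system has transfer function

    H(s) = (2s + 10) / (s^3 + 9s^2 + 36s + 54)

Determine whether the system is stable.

The denominator s^3 + 9s^2 + 36s + 54 factors as (s^2 + 6s + 18)(s + 3), giving poles at s = -3 + 3j, -3 - 3j, -3.
Since all poles lie strictly in the left half-plane, the system is stable.

stable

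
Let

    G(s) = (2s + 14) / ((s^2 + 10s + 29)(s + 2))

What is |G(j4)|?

|G(j4)| ≈ 0.08573

Substitute s = j4: numerator = 14 + j8, denominator = -134 + j132.
|G(j4)| = |14 + j8| / |-134 + j132| = 16.125 / 188.10 ≈ 0.08573.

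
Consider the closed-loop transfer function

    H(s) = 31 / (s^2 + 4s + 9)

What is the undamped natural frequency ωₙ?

Compare the denominator to the standard form s^2 + 2ζωₙs + ωₙ².
ωₙ² = 9, so ωₙ = 3 rad/s.

ωₙ = 3 rad/s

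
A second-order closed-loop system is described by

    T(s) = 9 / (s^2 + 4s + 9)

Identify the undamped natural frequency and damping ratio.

ωₙ = 3 rad/s, ζ ≈ 0.6667

Compare the denominator to the standard form s^2 + 2ζωₙs + ωₙ².
ωₙ² = 9, so ωₙ = 3 rad/s.
2ζωₙ = 4, so ζ = 4/(2·3) ≈ 0.6667.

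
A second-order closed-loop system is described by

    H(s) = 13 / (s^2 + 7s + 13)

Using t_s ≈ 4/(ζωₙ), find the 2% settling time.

Comparing s^2 + 7s + 13 to s^2 + 2ζωₙs + ωₙ²: ωₙ = √13 ≈ 3.606 rad/s and ζ = 7/(2·√13) ≈ 0.9707.
ζωₙ = 7/2 = 3.5, so t_s ≈ 4/(ζωₙ) = 4/3.5 ≈ 1.143 s.

t_s ≈ 1.143 s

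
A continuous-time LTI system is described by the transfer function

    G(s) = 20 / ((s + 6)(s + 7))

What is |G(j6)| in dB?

Substitute s = j6: numerator = 20, denominator = 6 + j78.
|G(j6)| = |20| / |6 + j78| = 20 / 78.230 ≈ 0.2557.
In decibels: 20·log₁₀(0.2557) ≈ -11.8 dB.

|G(j6)|_dB ≈ -11.8 dB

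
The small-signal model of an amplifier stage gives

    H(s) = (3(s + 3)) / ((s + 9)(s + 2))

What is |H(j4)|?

Substitute s = j4: numerator = 9 + j12, denominator = 2 + j44.
|H(j4)| = |9 + j12| / |2 + j44| = 15 / 44.045 ≈ 0.3406.

|H(j4)| ≈ 0.3406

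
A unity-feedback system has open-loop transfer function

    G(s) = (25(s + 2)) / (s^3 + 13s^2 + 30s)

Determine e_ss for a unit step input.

G(s) has one pole at the origin.
This is a Type 1 system; for a step input the steady-state error is zero.

e_ss = 0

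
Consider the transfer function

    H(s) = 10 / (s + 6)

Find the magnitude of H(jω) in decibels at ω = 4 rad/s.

Substitute s = j4: numerator = 10, denominator = 6 + j4.
|H(j4)| = |10| / |6 + j4| = 10 / 7.2111 ≈ 1.387.
In decibels: 20·log₁₀(1.387) ≈ 2.84 dB.

|H(j4)|_dB ≈ 2.84 dB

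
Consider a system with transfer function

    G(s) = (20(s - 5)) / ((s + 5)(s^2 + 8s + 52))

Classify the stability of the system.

stable

The poles can be read from the denominator factors: s = -5, -4 ± 6j.
Since all poles lie strictly in the left half-plane, the system is stable.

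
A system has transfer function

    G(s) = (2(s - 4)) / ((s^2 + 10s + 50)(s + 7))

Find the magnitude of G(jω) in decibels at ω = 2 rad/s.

|G(j2)|_dB ≈ -32.2 dB

Substitute s = j2: numerator = -8 + j4, denominator = 282 + j232.
|G(j2)| = |-8 + j4| / |282 + j232| = 8.9443 / 365.17 ≈ 0.02449.
In decibels: 20·log₁₀(0.02449) ≈ -32.2 dB.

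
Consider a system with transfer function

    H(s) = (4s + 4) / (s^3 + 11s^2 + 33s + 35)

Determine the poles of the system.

The poles are the roots of the denominator s^3 + 11s^2 + 33s + 35 = 0.
Trying s = -7: the polynomial evaluates to 0, so (s + 7) is a factor.
Dividing out leaves s^2 + 4s + 5 = 0.
The quadratic formula then gives s = -2 ± 1j.

s = -2 ± j, -7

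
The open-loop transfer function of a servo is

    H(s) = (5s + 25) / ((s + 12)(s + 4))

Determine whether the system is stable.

stable

The poles can be read from the denominator factors: s = -12, -4.
Since all poles lie strictly in the left half-plane, the system is stable.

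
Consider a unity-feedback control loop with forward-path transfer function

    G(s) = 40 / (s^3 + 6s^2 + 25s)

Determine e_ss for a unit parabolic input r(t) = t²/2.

G(s) has one pole at the origin.
This is a Type 1 system; Ka = lim_{s→0} s^2·G(s) = 0, so the steady-state error for a parabola input is infinite.

e_ss = ∞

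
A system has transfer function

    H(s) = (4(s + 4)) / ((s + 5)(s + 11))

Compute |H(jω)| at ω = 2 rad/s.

Substitute s = j2: numerator = 16 + j8, denominator = 51 + j32.
|H(j2)| = |16 + j8| / |51 + j32| = 17.889 / 60.208 ≈ 0.2971.

|H(j2)| ≈ 0.2971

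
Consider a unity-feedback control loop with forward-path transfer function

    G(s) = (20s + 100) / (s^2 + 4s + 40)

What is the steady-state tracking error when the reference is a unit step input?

e_ss = 0.2857

G(s) has no poles at the origin.
This is a Type 0 system. Kp = lim_{s→0} G(s) = 100/40 = 5/2.
e_ss = 1/(1 + Kp) = 1/(1 + 5/2) = 2/7 ≈ 0.2857.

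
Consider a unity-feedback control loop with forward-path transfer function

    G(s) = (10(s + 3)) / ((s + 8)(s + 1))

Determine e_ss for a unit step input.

e_ss = 0.2105

G(s) has no poles at the origin.
This is a Type 0 system. Kp = lim_{s→0} G(s) = 30/8 = 15/4.
e_ss = 1/(1 + Kp) = 1/(1 + 15/4) = 4/19 ≈ 0.2105.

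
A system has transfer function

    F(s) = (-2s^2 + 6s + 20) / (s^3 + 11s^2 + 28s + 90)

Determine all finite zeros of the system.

Set the numerator to zero: -2s^2 + 6s + 20 = 0, i.e. -2·(s^2 - 3s - 10) = 0.
Factoring: (s + 2)(s - 5) = 0.

s = -2, 5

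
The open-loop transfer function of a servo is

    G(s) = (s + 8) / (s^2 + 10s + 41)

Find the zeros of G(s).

s = -8

Set the numerator to zero: s + 8 = 0.
So s = -8.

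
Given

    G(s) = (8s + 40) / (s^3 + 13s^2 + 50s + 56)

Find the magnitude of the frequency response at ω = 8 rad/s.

Substitute s = j8: numerator = 40 + j64, denominator = -776 - j112.
|G(j8)| = |40 + j64| / |-776 - j112| = 75.472 / 784.04 ≈ 0.09626.

|G(j8)| ≈ 0.09626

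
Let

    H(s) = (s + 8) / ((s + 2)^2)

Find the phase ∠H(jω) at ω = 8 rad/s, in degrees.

∠H(j8) ≈ -106.9°

At s = j8: numerator = 8 + j8, denominator = -60 + j32.
∠H = ∠num − ∠den = 45° − (151.93°) = -106.9°.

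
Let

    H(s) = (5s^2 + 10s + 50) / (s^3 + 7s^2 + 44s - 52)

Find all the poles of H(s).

s = -4 ± 6j, 1

The poles are the roots of the denominator s^3 + 7s^2 + 44s - 52 = 0.
Trying s = 1: the polynomial evaluates to 0, so (s - 1) is a factor.
Dividing out leaves s^2 + 8s + 52 = 0.
The quadratic formula then gives s = -4 ± 6j.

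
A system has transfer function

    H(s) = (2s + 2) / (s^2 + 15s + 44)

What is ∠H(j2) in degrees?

At s = j2: numerator = 2 + j4, denominator = 40 + j30.
∠H = ∠num − ∠den = 63.435° − (36.870°) = 26.57°.

∠H(j2) ≈ 26.57°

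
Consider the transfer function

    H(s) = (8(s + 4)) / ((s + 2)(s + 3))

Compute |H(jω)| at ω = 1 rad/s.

Substitute s = j1: numerator = 32 + j8, denominator = 5 + j5.
|H(j1)| = |32 + j8| / |5 + j5| = 32.985 / 7.0711 ≈ 4.665.

|H(j1)| ≈ 4.665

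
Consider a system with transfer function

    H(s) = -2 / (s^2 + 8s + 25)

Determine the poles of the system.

The poles are the roots of the denominator s^2 + 8s + 25 = 0.
Using the quadratic formula: s = (-8 ± √(-36))/2 = -4 ± 3j.

s = -4 ± 3j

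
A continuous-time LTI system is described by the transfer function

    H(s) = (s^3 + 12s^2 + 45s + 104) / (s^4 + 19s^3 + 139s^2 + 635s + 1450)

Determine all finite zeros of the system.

Set the numerator to zero: s^3 + 12s^2 + 45s + 104 = 0.
Factoring: (s^2 + 4s + 13)(s + 8) = 0.

s = -2 + 3j, -2 - 3j, -8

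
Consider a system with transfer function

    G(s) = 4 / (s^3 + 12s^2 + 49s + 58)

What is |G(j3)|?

|G(j3)| ≈ 0.03077

Substitute s = j3: numerator = 4, denominator = -50 + j120.
|G(j3)| = |4| / |-50 + j120| = 4 / 130 ≈ 0.03077.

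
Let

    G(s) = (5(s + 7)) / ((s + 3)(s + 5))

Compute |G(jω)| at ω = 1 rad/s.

|G(j1)| ≈ 2.193

Substitute s = j1: numerator = 35 + j5, denominator = 14 + j8.
|G(j1)| = |35 + j5| / |14 + j8| = 35.355 / 16.125 ≈ 2.193.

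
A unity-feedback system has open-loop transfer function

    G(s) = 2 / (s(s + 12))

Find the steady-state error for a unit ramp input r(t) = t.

G(s) has one pole at the origin.
This is a Type 1 system. Kv = lim_{s→0} s·G(s) = 2/12 = 1/6.
e_ss = 1/Kv = 1/(1/6) = 6.

e_ss = 6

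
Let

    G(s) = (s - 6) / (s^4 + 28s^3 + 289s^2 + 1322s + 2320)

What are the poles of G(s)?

s = -5 ± 2j, -8, -10

The poles are the roots of the denominator s^4 + 28s^3 + 289s^2 + 1322s + 2320 = 0.
Trying s = -8: the polynomial evaluates to 0, so (s + 8) is a factor.
Dividing out leaves s^3 + 20s^2 + 129s + 290 = 0.
This factors further as (s^2 + 10s + 29)(s + 10) = 0.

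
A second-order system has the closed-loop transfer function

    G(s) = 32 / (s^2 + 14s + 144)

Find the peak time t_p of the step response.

t_p ≈ 0.3223 s

Comparing s^2 + 14s + 144 to s^2 + 2ζωₙs + ωₙ²: ωₙ = 12 rad/s and ζ = 14/(2·12) ≈ 0.5833.
ζωₙ = 14/2 = 7, so ω_d = ωₙ√(1−ζ²) = √(ωₙ² − (ζωₙ)²) = √(144 − 7²) = √95 ≈ 9.747 rad/s.
t_p = π/ω_d = π/9.747 ≈ 0.3223 s.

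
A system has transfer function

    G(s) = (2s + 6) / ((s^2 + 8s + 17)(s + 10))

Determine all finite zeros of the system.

Set the numerator to zero: 2s + 6 = 0, i.e. 2·(s + 3) = 0.
So s = -3.

s = -3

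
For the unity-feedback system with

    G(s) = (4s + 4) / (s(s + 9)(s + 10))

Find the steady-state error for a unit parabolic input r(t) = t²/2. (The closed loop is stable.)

e_ss = ∞

G(s) has one pole at the origin.
This is a Type 1 system; Ka = lim_{s→0} s^2·G(s) = 0, so the steady-state error for a parabola input is infinite.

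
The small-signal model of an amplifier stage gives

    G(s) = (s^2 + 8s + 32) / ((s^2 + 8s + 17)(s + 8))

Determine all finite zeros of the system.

Set the numerator to zero: s^2 + 8s + 32 = 0.
Factoring: (s^2 + 8s + 32) = 0.

s = -4 + 4j, -4 - 4j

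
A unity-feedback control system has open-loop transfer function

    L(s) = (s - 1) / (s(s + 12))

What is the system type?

Type 1

The denominator has 1 factor of s at the origin (free integrator), so this is a Type 1 system.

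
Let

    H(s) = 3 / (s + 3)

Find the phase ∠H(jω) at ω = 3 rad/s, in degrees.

At s = j3: numerator = 3, denominator = 3 + j3.
∠H = ∠num − ∠den = 0° − (45°) = -45°.

∠H(j3) ≈ -45°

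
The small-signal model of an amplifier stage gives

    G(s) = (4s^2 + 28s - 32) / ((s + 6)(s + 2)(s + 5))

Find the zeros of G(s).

Set the numerator to zero: 4s^2 + 28s - 32 = 0, i.e. 4·(s^2 + 7s - 8) = 0.
Factoring: (s - 1)(s + 8) = 0.

s = 1, -8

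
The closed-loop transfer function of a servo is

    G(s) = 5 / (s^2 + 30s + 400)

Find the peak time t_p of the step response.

t_p ≈ 0.2375 s

Comparing s^2 + 30s + 400 to s^2 + 2ζωₙs + ωₙ²: ωₙ = 20 rad/s and ζ = 30/(2·20) = 0.75.
ζωₙ = 30/2 = 15, so ω_d = ωₙ√(1−ζ²) = √(ωₙ² − (ζωₙ)²) = √(400 − 15²) = √175 ≈ 13.23 rad/s.
t_p = π/ω_d = π/13.23 ≈ 0.2375 s.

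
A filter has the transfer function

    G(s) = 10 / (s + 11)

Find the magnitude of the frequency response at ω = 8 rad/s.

|G(j8)| ≈ 0.7352

Substitute s = j8: numerator = 10, denominator = 11 + j8.
|G(j8)| = |10| / |11 + j8| = 10 / 13.601 ≈ 0.7352.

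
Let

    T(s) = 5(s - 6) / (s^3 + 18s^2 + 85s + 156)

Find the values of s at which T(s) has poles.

s = -3 + 2j, -3 - 2j, -12

The poles are the roots of the denominator s^3 + 18s^2 + 85s + 156 = 0.
Trying s = -12: the polynomial evaluates to 0, so (s + 12) is a factor.
Dividing out leaves s^2 + 6s + 13 = 0.
The quadratic formula then gives s = -3 ± 2j.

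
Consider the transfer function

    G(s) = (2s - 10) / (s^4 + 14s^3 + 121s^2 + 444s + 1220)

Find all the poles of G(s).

s = -5 ± 6j, -2 ± 4j

The poles are the roots of the denominator s^4 + 14s^3 + 121s^2 + 444s + 1220 = 0.
No real roots exist; factor into two real quadratics: (s^2 + 10s + 61)(s^2 + 4s + 20) = 0.
Each quadratic gives a conjugate pair via the quadratic formula.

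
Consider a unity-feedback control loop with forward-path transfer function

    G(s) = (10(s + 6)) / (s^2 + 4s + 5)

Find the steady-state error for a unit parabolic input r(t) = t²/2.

e_ss = ∞

G(s) has no poles at the origin.
This is a Type 0 system; Ka = lim_{s→0} s^2·G(s) = 0, so the steady-state error for a parabola input is infinite.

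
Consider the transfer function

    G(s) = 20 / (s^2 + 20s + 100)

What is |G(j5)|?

Substitute s = j5: numerator = 20, denominator = 75 + j100.
|G(j5)| = |20| / |75 + j100| = 20 / 125 = 0.1600.

|G(j5)| = 0.1600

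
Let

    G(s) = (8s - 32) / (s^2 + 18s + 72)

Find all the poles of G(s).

s = -12, -6

The poles are the roots of the denominator s^2 + 18s + 72 = 0.
Factoring: (s + 12)(s + 6) = 0, so s = -12 and s = -6.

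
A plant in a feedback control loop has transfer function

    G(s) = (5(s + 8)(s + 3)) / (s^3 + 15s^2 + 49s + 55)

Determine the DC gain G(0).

Set s = 0: G(0) = (120) / (55) = 24/11.

G(0) = 24/11 ≈ 2.182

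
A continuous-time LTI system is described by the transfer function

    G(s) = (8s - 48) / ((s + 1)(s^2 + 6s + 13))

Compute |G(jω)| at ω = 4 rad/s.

Substitute s = j4: numerator = -48 + j32, denominator = -99 + j12.
|G(j4)| = |-48 + j32| / |-99 + j12| = 57.689 / 99.725 ≈ 0.5785.

|G(j4)| ≈ 0.5785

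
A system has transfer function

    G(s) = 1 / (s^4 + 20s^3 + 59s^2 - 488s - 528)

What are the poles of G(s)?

s = -1, -11, 4, -12

The poles are the roots of the denominator s^4 + 20s^3 + 59s^2 - 488s - 528 = 0.
Trying s = -1: the polynomial evaluates to 0, so (s + 1) is a factor.
Dividing out leaves s^3 + 19s^2 + 40s - 528 = 0.
This factors further as (s + 11)(s - 4)(s + 12) = 0.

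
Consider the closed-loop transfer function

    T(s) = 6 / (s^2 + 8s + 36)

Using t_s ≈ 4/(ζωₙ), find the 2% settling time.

t_s ≈ 1 s

Comparing s^2 + 8s + 36 to s^2 + 2ζωₙs + ωₙ²: ωₙ = 6 rad/s and ζ = 8/(2·6) ≈ 0.6667.
ζωₙ = 8/2 = 4, so t_s ≈ 4/(ζωₙ) = 4/4 = 1 s.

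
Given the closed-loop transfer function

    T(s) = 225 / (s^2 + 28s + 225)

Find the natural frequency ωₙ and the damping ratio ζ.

ωₙ = 15 rad/s, ζ ≈ 0.9333

Compare the denominator to the standard form s^2 + 2ζωₙs + ωₙ².
ωₙ² = 225, so ωₙ = 15 rad/s.
2ζωₙ = 28, so ζ = 28/(2·15) ≈ 0.9333.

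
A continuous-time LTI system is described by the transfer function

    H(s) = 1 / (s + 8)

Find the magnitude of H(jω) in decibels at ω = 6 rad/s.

Substitute s = j6: numerator = 1, denominator = 8 + j6.
|H(j6)| = |1| / |8 + j6| = 1 / 10 = 0.1000.
In decibels: 20·log₁₀(0.1000) ≈ -20 dB.

|H(j6)|_dB ≈ -20 dB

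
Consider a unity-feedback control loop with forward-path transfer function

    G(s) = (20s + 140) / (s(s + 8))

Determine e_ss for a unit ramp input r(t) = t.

e_ss = 0.05714

G(s) has one pole at the origin.
This is a Type 1 system. Kv = lim_{s→0} s·G(s) = 140/8 = 35/2.
e_ss = 1/Kv = 1/(35/2) = 2/35 ≈ 0.05714.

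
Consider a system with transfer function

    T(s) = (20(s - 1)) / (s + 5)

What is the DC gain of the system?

At s = 0 each factor (s + a) contributes a and each (s^2 + bs + c) contributes c.
T(0) = 20·(-1) / ((5)) = -20/5 = -4.

T(0) = -4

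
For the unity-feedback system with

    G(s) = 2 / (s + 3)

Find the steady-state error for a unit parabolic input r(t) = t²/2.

G(s) has no poles at the origin.
This is a Type 0 system; Ka = lim_{s→0} s^2·G(s) = 0, so the steady-state error for a parabola input is infinite.

e_ss = ∞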